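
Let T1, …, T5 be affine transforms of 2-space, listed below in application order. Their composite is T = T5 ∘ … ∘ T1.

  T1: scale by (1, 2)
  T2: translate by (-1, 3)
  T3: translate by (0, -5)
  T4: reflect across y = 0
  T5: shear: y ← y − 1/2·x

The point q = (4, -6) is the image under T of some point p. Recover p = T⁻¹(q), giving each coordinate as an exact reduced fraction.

p = (5, 3)

T1 = [1 0 0; 0 2 0; 0 0 1]
T2·T1 = [1 0 -1; 0 2 3; 0 0 1]
T3·…·T1 = [1 0 -1; 0 2 -2; 0 0 1]
T4·…·T1 = [1 0 -1; 0 -2 2; 0 0 1]
T5·…·T1 = [1 0 -1; -1/2 -2 5/2; 0 0 1]
det M = -2; M⁻¹ = [1 0 1; -1/4 -1/2 1; 0 0 1]
M⁻¹ · (4, -6)ᵀ = (5, 3)ᵀ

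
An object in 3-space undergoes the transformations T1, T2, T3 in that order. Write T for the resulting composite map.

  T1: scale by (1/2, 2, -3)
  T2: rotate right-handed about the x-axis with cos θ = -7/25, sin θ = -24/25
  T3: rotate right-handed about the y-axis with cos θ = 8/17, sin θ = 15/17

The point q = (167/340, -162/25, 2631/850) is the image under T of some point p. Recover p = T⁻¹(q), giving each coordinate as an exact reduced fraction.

p = (-5, 0, 9/4)

T1 = [1/2 0 0 0; 0 2 0 0; 0 0 -3 0; 0 0 0 1]
T2·T1 = [1/2 0 0 0; 0 -14/25 -72/25 0; 0 -48/25 21/25 0; 0 0 0 1]
T3·…·T1 = [4/17 -144/85 63/85 0; 0 -14/25 -72/25 0; -15/34 -384/425 168/425 0; 0 0 0 1]
det M = -3; M⁻¹ = [16/17 0 -30/17 0; -36/85 -7/50 -96/425 0; 7/85 -8/25 56/1275 0; 0 0 0 1]
M⁻¹ · (167/340, -162/25, 2631/850)ᵀ = (-5, 0, 9/4)ᵀ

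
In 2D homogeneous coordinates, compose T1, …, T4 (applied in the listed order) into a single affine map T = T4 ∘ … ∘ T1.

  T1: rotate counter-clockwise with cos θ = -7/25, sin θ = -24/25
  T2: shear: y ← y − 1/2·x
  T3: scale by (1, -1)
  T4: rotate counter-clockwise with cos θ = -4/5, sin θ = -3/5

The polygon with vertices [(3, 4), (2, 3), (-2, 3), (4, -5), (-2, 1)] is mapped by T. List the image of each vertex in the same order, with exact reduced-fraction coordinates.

T1 rotate counter-clockwise with cos θ = -7/25, sin θ = -24/25: (3, 4) → (3, -4); (2, 3) → (58/25, -69/25); (-2, 3) → (86/25, 27/25); (4, -5) → (-148/25, -61/25); (-2, 1) → (38/25, 41/25)
T2 shear: y ← y − 1/2·x: (3, -4) → (3, -11/2); (58/25, -69/25) → (58/25, -98/25); (86/25, 27/25) → (86/25, -16/25); (-148/25, -61/25) → (-148/25, 13/25); (38/25, 41/25) → (38/25, 22/25)
T3 scale by (1, -1): (3, -11/2) → (3, 11/2); (58/25, -98/25) → (58/25, 98/25); (86/25, -16/25) → (86/25, 16/25); (-148/25, 13/25) → (-148/25, -13/25); (38/25, 22/25) → (38/25, -22/25)
T4 rotate counter-clockwise with cos θ = -4/5, sin θ = -3/5: (3, 11/2) → (9/10, -31/5); (58/25, 98/25) → (62/125, -566/125); (86/25, 16/25) → (-296/125, -322/125); (-148/25, -13/25) → (553/125, 496/125); (38/25, -22/25) → (-218/125, -26/125)

image vertices: (9/10, -31/5), (62/125, -566/125), (-296/125, -322/125), (553/125, 496/125), (-218/125, -26/125)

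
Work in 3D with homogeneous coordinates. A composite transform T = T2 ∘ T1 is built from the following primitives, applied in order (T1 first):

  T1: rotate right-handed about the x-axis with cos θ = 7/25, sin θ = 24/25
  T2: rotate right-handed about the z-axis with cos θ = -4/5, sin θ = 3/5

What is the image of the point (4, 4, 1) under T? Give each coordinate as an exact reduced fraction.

T1 rotate right-handed about the x-axis with cos θ = 7/25, sin θ = 24/25: (4, 4, 1) → (4, 4/25, 103/25)
T2 rotate right-handed about the z-axis with cos θ = -4/5, sin θ = 3/5: (4, 4/25, 103/25) → (-412/125, 284/125, 103/25)

T(p) = (-412/125, 284/125, 103/25)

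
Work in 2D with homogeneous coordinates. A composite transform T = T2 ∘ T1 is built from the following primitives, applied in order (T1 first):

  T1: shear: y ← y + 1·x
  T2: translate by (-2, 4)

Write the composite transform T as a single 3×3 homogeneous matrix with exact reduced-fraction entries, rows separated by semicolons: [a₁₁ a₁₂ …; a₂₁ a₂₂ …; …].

T = [1 0 -2; 1 1 4; 0 0 1]

T1 = [1 0 0; 1 1 0; 0 0 1]
T2·T1 = [1 0 -2; 1 1 4; 0 0 1]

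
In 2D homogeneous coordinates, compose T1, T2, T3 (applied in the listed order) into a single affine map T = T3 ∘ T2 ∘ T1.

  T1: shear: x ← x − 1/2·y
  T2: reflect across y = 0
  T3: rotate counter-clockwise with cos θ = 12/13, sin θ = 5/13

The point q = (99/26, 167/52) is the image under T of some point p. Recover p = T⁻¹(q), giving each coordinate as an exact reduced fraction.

p = (4, -3/2)

T1 = [1 -1/2 0; 0 1 0; 0 0 1]
T2·T1 = [1 -1/2 0; 0 -1 0; 0 0 1]
T3·…·T1 = [12/13 -1/13 0; 5/13 -29/26 0; 0 0 1]
det M = -1; M⁻¹ = [29/26 -1/13 0; 5/13 -12/13 0; 0 0 1]
M⁻¹ · (99/26, 167/52)ᵀ = (4, -3/2)ᵀ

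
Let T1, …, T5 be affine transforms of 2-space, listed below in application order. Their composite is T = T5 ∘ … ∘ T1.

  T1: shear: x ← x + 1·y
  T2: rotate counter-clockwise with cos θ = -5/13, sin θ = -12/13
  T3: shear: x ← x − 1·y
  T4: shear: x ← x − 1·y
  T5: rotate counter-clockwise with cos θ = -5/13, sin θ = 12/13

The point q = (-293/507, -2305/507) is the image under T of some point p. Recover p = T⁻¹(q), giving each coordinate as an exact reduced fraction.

T1 = [1 1 0; 0 1 0; 0 0 1]
T2·T1 = [-5/13 7/13 0; -12/13 -17/13 0; 0 0 1]
T3·…·T1 = [7/13 24/13 0; -12/13 -17/13 0; 0 0 1]
T4·…·T1 = [19/13 41/13 0; -12/13 -17/13 0; 0 0 1]
T5·…·T1 = [49/169 -1/169 0; 288/169 577/169 0; 0 0 1]
det M = 1; M⁻¹ = [577/169 1/169 0; -288/169 49/169 0; 0 0 1]
M⁻¹ · (-293/507, -2305/507)ᵀ = (-2, -1/3)ᵀ

p = (-2, -1/3)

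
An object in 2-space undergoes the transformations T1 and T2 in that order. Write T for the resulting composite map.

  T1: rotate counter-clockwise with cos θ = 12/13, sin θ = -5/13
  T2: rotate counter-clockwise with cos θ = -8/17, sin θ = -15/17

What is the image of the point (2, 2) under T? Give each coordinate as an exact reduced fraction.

T(p) = (-62/221, -622/221)

T1 rotate counter-clockwise with cos θ = 12/13, sin θ = -5/13: (2, 2) → (34/13, 14/13)
T2 rotate counter-clockwise with cos θ = -8/17, sin θ = -15/17: (34/13, 14/13) → (-62/221, -622/221)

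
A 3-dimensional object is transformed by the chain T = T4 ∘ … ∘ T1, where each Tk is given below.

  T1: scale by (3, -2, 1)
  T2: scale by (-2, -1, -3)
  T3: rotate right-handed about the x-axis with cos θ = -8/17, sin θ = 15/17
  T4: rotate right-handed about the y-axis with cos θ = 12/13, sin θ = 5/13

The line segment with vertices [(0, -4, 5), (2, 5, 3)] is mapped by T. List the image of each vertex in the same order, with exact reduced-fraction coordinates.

T1 scale by (3, -2, 1): (0, -4, 5) → (0, 8, 5); (2, 5, 3) → (6, -10, 3)
T2 scale by (-2, -1, -3): (0, 8, 5) → (0, -8, -15); (6, -10, 3) → (-12, 10, -9)
T3 rotate right-handed about the x-axis with cos θ = -8/17, sin θ = 15/17: (0, -8, -15) → (0, 17, 0); (-12, 10, -9) → (-12, 55/17, 222/17)
T4 rotate right-handed about the y-axis with cos θ = 12/13, sin θ = 5/13: (0, 17, 0) → (0, 17, 0); (-12, 55/17, 222/17) → (-1338/221, 55/17, 3684/221)

image vertices: (0, 17, 0), (-1338/221, 55/17, 3684/221)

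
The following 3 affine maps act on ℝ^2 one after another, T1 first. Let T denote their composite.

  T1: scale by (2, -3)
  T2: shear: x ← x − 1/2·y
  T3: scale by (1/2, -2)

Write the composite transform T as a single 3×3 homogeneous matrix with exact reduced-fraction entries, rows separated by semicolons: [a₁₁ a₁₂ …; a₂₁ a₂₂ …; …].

T = [1 3/4 0; 0 6 0; 0 0 1]

T1 = [2 0 0; 0 -3 0; 0 0 1]
T2·T1 = [2 3/2 0; 0 -3 0; 0 0 1]
T3·…·T1 = [1 3/4 0; 0 6 0; 0 0 1]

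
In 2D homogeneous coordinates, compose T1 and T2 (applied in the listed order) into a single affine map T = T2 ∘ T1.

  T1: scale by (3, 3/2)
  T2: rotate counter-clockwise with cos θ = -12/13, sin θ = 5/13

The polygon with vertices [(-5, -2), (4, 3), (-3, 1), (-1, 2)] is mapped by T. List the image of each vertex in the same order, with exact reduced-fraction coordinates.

image vertices: (15, -3), (-333/26, 6/13), (201/26, -63/13), (21/13, -51/13)

T1 scale by (3, 3/2): (-5, -2) → (-15, -3); (4, 3) → (12, 9/2); (-3, 1) → (-9, 3/2); (-1, 2) → (-3, 3)
T2 rotate counter-clockwise with cos θ = -12/13, sin θ = 5/13: (-15, -3) → (15, -3); (12, 9/2) → (-333/26, 6/13); (-9, 3/2) → (201/26, -63/13); (-3, 3) → (21/13, -51/13)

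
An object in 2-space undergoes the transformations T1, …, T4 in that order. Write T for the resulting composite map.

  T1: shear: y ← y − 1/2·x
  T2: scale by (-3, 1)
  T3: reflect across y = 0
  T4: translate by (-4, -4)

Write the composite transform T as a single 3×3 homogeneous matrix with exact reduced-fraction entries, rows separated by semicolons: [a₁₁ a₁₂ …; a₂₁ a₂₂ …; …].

T1 = [1 0 0; -1/2 1 0; 0 0 1]
T2·T1 = [-3 0 0; -1/2 1 0; 0 0 1]
T3·…·T1 = [-3 0 0; 1/2 -1 0; 0 0 1]
T4·…·T1 = [-3 0 -4; 1/2 -1 -4; 0 0 1]

T = [-3 0 -4; 1/2 -1 -4; 0 0 1]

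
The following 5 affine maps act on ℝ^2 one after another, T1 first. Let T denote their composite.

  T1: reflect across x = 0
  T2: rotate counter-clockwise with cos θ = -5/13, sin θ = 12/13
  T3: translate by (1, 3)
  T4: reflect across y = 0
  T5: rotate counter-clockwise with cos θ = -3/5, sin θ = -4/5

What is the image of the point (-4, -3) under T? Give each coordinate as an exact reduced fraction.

T1 reflect across x = 0: (-4, -3) → (4, -3)
T2 rotate counter-clockwise with cos θ = -5/13, sin θ = 12/13: (4, -3) → (16/13, 63/13)
T3 translate by (1, 3): (16/13, 63/13) → (29/13, 102/13)
T4 reflect across y = 0: (29/13, 102/13) → (29/13, -102/13)
T5 rotate counter-clockwise with cos θ = -3/5, sin θ = -4/5: (29/13, -102/13) → (-99/13, 38/13)

T(p) = (-99/13, 38/13)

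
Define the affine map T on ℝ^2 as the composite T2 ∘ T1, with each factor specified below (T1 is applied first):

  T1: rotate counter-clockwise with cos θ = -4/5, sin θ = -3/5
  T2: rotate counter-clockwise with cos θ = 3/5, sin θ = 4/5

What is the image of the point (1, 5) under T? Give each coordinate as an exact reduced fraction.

T(p) = (5, -1)

T1 rotate counter-clockwise with cos θ = -4/5, sin θ = -3/5: (1, 5) → (11/5, -23/5)
T2 rotate counter-clockwise with cos θ = 3/5, sin θ = 4/5: (11/5, -23/5) → (5, -1)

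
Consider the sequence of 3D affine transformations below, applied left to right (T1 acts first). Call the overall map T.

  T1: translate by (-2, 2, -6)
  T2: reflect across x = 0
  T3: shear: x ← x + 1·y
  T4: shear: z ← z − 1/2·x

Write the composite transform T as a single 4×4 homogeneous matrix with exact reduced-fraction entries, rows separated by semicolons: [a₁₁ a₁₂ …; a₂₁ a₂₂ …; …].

T = [-1 1 0 4; 0 1 0 2; 1/2 -1/2 1 -8; 0 0 0 1]

T1 = [1 0 0 -2; 0 1 0 2; 0 0 1 -6; 0 0 0 1]
T2·T1 = [-1 0 0 2; 0 1 0 2; 0 0 1 -6; 0 0 0 1]
T3·…·T1 = [-1 1 0 4; 0 1 0 2; 0 0 1 -6; 0 0 0 1]
T4·…·T1 = [-1 1 0 4; 0 1 0 2; 1/2 -1/2 1 -8; 0 0 0 1]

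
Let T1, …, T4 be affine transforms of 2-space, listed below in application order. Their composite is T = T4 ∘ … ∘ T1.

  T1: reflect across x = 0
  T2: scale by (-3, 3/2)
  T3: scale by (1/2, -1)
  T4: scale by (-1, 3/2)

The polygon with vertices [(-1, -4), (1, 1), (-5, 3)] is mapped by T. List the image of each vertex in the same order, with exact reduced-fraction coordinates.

T1 reflect across x = 0: (-1, -4) → (1, -4); (1, 1) → (-1, 1); (-5, 3) → (5, 3)
T2 scale by (-3, 3/2): (1, -4) → (-3, -6); (-1, 1) → (3, 3/2); (5, 3) → (-15, 9/2)
T3 scale by (1/2, -1): (-3, -6) → (-3/2, 6); (3, 3/2) → (3/2, -3/2); (-15, 9/2) → (-15/2, -9/2)
T4 scale by (-1, 3/2): (-3/2, 6) → (3/2, 9); (3/2, -3/2) → (-3/2, -9/4); (-15/2, -9/2) → (15/2, -27/4)

image vertices: (3/2, 9), (-3/2, -9/4), (15/2, -27/4)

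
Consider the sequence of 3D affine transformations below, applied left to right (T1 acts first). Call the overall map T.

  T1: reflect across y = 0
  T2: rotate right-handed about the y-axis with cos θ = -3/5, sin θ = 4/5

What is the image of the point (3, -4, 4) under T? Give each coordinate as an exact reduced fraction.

T(p) = (7/5, 4, -24/5)

T1 reflect across y = 0: (3, -4, 4) → (3, 4, 4)
T2 rotate right-handed about the y-axis with cos θ = -3/5, sin θ = 4/5: (3, 4, 4) → (7/5, 4, -24/5)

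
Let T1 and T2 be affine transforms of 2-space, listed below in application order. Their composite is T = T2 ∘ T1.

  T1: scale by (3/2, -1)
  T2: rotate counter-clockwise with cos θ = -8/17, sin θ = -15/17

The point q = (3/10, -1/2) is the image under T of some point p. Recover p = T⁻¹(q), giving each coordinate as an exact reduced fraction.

p = (1/5, -1/2)

T1 = [3/2 0 0; 0 -1 0; 0 0 1]
T2·T1 = [-12/17 -15/17 0; -45/34 8/17 0; 0 0 1]
det M = -3/2; M⁻¹ = [-16/51 -10/17 0; -15/17 8/17 0; 0 0 1]
M⁻¹ · (3/10, -1/2)ᵀ = (1/5, -1/2)ᵀ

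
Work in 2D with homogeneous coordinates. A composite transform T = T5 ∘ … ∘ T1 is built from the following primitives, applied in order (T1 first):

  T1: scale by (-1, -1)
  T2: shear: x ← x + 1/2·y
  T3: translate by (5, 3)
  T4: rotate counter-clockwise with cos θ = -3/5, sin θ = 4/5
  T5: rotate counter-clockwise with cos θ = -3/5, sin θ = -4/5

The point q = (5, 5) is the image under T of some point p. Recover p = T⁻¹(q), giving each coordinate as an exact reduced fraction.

T1 = [-1 0 0; 0 -1 0; 0 0 1]
T2·T1 = [-1 -1/2 0; 0 -1 0; 0 0 1]
T3·…·T1 = [-1 -1/2 5; 0 -1 3; 0 0 1]
T4·…·T1 = [3/5 11/10 -27/5; -4/5 1/5 11/5; 0 0 1]
T5·…·T1 = [-1 -1/2 5; 0 -1 3; 0 0 1]
det M = 1; M⁻¹ = [-1 1/2 7/2; 0 -1 3; 0 0 1]
M⁻¹ · (5, 5)ᵀ = (1, -2)ᵀ

p = (1, -2)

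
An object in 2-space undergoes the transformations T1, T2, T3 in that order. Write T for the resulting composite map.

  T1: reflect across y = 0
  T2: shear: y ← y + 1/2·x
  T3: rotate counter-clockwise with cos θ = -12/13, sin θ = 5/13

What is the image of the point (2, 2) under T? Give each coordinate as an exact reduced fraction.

T(p) = (-19/13, 22/13)

T1 reflect across y = 0: (2, 2) → (2, -2)
T2 shear: y ← y + 1/2·x: (2, -2) → (2, -1)
T3 rotate counter-clockwise with cos θ = -12/13, sin θ = 5/13: (2, -1) → (-19/13, 22/13)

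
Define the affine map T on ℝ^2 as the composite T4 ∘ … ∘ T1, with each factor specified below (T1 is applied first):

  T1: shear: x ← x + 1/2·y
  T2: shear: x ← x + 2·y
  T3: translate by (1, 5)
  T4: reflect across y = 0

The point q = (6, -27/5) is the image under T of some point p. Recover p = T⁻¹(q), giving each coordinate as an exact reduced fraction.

T1 = [1 1/2 0; 0 1 0; 0 0 1]
T2·T1 = [1 5/2 0; 0 1 0; 0 0 1]
T3·…·T1 = [1 5/2 1; 0 1 5; 0 0 1]
T4·…·T1 = [1 5/2 1; 0 -1 -5; 0 0 1]
det M = -1; M⁻¹ = [1 5/2 23/2; 0 -1 -5; 0 0 1]
M⁻¹ · (6, -27/5)ᵀ = (4, 2/5)ᵀ

p = (4, 2/5)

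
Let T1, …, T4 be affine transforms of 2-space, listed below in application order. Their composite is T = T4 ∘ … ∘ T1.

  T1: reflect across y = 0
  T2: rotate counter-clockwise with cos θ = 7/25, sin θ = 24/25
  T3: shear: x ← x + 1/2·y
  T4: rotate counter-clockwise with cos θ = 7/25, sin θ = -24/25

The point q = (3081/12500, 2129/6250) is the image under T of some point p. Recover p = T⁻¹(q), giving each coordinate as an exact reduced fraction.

T1 = [1 0 0; 0 -1 0; 0 0 1]
T2·T1 = [7/25 24/25 0; 24/25 -7/25 0; 0 0 1]
T3·…·T1 = [19/25 41/50 0; 24/25 -7/25 0; 0 0 1]
T4·…·T1 = [709/625 -49/1250 0; -288/625 -541/625 0; 0 0 1]
det M = -1; M⁻¹ = [541/625 -49/1250 0; -288/625 -709/625 0; 0 0 1]
M⁻¹ · (3081/12500, 2129/6250)ᵀ = (1/5, -1/2)ᵀ

p = (1/5, -1/2)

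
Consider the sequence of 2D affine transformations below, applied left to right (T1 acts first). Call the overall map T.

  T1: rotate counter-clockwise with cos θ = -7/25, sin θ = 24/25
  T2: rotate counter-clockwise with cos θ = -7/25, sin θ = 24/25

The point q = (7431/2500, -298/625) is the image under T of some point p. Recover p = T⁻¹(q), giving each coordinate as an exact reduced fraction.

T1 = [-7/25 -24/25 0; 24/25 -7/25 0; 0 0 1]
T2·T1 = [-527/625 336/625 0; -336/625 -527/625 0; 0 0 1]
det M = 1; M⁻¹ = [-527/625 -336/625 0; 336/625 -527/625 0; 0 0 1]
M⁻¹ · (7431/2500, -298/625)ᵀ = (-9/4, 2)ᵀ

p = (-9/4, 2)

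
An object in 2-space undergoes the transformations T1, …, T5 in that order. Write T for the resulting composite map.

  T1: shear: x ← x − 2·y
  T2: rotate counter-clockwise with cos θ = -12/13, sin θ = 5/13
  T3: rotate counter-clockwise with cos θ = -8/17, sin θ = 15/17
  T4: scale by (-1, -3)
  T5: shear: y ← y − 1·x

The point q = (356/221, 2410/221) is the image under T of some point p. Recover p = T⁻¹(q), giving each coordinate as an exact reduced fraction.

T1 = [1 -2 0; 0 1 0; 0 0 1]
T2·T1 = [-12/13 19/13 0; 5/13 -22/13 0; 0 0 1]
T3·…·T1 = [21/221 178/221 0; -220/221 461/221 0; 0 0 1]
T4·…·T1 = [-21/221 -178/221 0; 660/221 -1383/221 0; 0 0 1]
T5·…·T1 = [-21/221 -178/221 0; 681/221 -1205/221 0; 0 0 1]
det M = 3; M⁻¹ = [-1205/663 178/663 0; -227/221 -7/221 0; 0 0 1]
M⁻¹ · (356/221, 2410/221)ᵀ = (0, -2)ᵀ

p = (0, -2)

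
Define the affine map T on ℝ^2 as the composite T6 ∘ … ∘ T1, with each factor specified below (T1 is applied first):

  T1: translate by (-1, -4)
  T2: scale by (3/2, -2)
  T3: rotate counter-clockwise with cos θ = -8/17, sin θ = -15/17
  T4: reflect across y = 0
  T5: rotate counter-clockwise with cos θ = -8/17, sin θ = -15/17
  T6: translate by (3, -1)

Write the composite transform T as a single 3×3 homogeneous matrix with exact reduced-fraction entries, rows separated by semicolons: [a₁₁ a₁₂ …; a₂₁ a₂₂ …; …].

T = [3/2 0 3/2; 0 2 -9; 0 0 1]

T1 = [1 0 -1; 0 1 -4; 0 0 1]
T2·T1 = [3/2 0 -3/2; 0 -2 8; 0 0 1]
T3·…·T1 = [-12/17 -30/17 132/17; -45/34 16/17 -83/34; 0 0 1]
T4·…·T1 = [-12/17 -30/17 132/17; 45/34 -16/17 83/34; 0 0 1]
T5·…·T1 = [3/2 0 -3/2; 0 2 -8; 0 0 1]
T6·…·T1 = [3/2 0 3/2; 0 2 -9; 0 0 1]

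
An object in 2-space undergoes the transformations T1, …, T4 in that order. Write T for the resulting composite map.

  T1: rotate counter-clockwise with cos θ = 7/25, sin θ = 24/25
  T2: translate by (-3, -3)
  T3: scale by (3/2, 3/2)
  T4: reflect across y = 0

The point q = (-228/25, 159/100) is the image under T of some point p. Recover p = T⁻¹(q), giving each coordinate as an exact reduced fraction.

T1 = [7/25 -24/25 0; 24/25 7/25 0; 0 0 1]
T2·T1 = [7/25 -24/25 -3; 24/25 7/25 -3; 0 0 1]
T3·…·T1 = [21/50 -36/25 -9/2; 36/25 21/50 -9/2; 0 0 1]
T4·…·T1 = [21/50 -36/25 -9/2; -36/25 -21/50 9/2; 0 0 1]
det M = -9/4; M⁻¹ = [14/75 -16/25 93/25; -16/25 -14/75 -51/25; 0 0 1]
M⁻¹ · (-228/25, 159/100)ᵀ = (1, 7/2)ᵀ

p = (1, 7/2)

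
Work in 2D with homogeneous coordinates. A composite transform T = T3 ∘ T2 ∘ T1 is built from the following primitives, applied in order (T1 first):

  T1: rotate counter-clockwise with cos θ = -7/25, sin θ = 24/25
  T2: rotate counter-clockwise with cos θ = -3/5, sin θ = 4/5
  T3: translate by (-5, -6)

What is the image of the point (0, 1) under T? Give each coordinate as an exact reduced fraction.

T1 rotate counter-clockwise with cos θ = -7/25, sin θ = 24/25: (0, 1) → (-24/25, -7/25)
T2 rotate counter-clockwise with cos θ = -3/5, sin θ = 4/5: (-24/25, -7/25) → (4/5, -3/5)
T3 translate by (-5, -6): (4/5, -3/5) → (-21/5, -33/5)

T(p) = (-21/5, -33/5)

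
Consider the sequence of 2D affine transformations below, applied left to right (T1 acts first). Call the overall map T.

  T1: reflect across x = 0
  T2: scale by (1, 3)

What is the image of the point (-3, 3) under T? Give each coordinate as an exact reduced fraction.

T1 reflect across x = 0: (-3, 3) → (3, 3)
T2 scale by (1, 3): (3, 3) → (3, 9)

T(p) = (3, 9)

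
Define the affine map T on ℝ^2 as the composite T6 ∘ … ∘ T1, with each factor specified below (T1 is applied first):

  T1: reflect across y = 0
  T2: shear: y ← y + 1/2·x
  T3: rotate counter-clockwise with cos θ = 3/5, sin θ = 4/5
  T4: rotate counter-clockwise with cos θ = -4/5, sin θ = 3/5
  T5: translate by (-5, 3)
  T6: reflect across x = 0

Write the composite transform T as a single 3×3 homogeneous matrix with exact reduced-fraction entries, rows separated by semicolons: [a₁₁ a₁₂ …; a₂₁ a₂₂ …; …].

T1 = [1 0 0; 0 -1 0; 0 0 1]
T2·T1 = [1 0 0; 1/2 -1 0; 0 0 1]
T3·…·T1 = [1/5 4/5 0; 11/10 -3/5 0; 0 0 1]
T4·…·T1 = [-41/50 -7/25 0; -19/25 24/25 0; 0 0 1]
T5·…·T1 = [-41/50 -7/25 -5; -19/25 24/25 3; 0 0 1]
T6·…·T1 = [41/50 7/25 5; -19/25 24/25 3; 0 0 1]

T = [41/50 7/25 5; -19/25 24/25 3; 0 0 1]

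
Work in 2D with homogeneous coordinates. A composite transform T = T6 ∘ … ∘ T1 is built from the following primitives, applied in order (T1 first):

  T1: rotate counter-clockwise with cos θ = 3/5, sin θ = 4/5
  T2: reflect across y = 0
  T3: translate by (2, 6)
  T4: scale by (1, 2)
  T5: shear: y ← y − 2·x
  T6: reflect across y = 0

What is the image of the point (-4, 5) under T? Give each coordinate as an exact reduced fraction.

T(p) = (-22/5, -106/5)

T1 rotate counter-clockwise with cos θ = 3/5, sin θ = 4/5: (-4, 5) → (-32/5, -1/5)
T2 reflect across y = 0: (-32/5, -1/5) → (-32/5, 1/5)
T3 translate by (2, 6): (-32/5, 1/5) → (-22/5, 31/5)
T4 scale by (1, 2): (-22/5, 31/5) → (-22/5, 62/5)
T5 shear: y ← y − 2·x: (-22/5, 62/5) → (-22/5, 106/5)
T6 reflect across y = 0: (-22/5, 106/5) → (-22/5, -106/5)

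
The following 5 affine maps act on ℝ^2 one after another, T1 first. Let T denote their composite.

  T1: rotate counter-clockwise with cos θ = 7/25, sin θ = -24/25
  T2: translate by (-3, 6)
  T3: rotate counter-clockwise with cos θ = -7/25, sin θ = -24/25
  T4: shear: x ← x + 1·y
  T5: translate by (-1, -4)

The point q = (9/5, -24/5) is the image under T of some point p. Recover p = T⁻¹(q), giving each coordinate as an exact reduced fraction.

p = (3, 2)

T1 = [7/25 24/25 0; -24/25 7/25 0; 0 0 1]
T2·T1 = [7/25 24/25 -3; -24/25 7/25 6; 0 0 1]
T3·…·T1 = [-1 0 33/5; 0 -1 6/5; 0 0 1]
T4·…·T1 = [-1 -1 39/5; 0 -1 6/5; 0 0 1]
T5·…·T1 = [-1 -1 34/5; 0 -1 -14/5; 0 0 1]
det M = 1; M⁻¹ = [-1 1 48/5; 0 -1 -14/5; 0 0 1]
M⁻¹ · (9/5, -24/5)ᵀ = (3, 2)ᵀ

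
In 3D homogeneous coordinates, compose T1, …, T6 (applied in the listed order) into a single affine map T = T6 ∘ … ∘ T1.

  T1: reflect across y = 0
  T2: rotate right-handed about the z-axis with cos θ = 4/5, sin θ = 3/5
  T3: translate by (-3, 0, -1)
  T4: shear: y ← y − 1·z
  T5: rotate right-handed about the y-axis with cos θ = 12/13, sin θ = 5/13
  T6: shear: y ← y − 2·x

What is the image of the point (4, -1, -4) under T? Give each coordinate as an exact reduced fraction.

T1 reflect across y = 0: (4, -1, -4) → (4, 1, -4)
T2 rotate right-handed about the z-axis with cos θ = 4/5, sin θ = 3/5: (4, 1, -4) → (13/5, 16/5, -4)
T3 translate by (-3, 0, -1): (13/5, 16/5, -4) → (-2/5, 16/5, -5)
T4 shear: y ← y − 1·z: (-2/5, 16/5, -5) → (-2/5, 41/5, -5)
T5 rotate right-handed about the y-axis with cos θ = 12/13, sin θ = 5/13: (-2/5, 41/5, -5) → (-149/65, 41/5, -58/13)
T6 shear: y ← y − 2·x: (-149/65, 41/5, -58/13) → (-149/65, 831/65, -58/13)

T(p) = (-149/65, 831/65, -58/13)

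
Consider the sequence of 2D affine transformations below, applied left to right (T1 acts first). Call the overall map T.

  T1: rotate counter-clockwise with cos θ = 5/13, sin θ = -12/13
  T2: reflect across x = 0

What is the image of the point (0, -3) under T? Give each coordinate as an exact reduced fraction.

T1 rotate counter-clockwise with cos θ = 5/13, sin θ = -12/13: (0, -3) → (-36/13, -15/13)
T2 reflect across x = 0: (-36/13, -15/13) → (36/13, -15/13)

T(p) = (36/13, -15/13)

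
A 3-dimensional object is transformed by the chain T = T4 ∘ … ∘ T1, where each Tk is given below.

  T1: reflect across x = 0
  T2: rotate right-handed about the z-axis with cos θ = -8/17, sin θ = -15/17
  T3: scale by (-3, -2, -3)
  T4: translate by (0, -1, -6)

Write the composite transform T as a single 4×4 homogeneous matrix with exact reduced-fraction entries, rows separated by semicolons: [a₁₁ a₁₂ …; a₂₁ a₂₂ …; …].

T = [-24/17 -45/17 0 0; -30/17 16/17 0 -1; 0 0 -3 -6; 0 0 0 1]

T1 = [-1 0 0 0; 0 1 0 0; 0 0 1 0; 0 0 0 1]
T2·T1 = [8/17 15/17 0 0; 15/17 -8/17 0 0; 0 0 1 0; 0 0 0 1]
T3·…·T1 = [-24/17 -45/17 0 0; -30/17 16/17 0 0; 0 0 -3 0; 0 0 0 1]
T4·…·T1 = [-24/17 -45/17 0 0; -30/17 16/17 0 -1; 0 0 -3 -6; 0 0 0 1]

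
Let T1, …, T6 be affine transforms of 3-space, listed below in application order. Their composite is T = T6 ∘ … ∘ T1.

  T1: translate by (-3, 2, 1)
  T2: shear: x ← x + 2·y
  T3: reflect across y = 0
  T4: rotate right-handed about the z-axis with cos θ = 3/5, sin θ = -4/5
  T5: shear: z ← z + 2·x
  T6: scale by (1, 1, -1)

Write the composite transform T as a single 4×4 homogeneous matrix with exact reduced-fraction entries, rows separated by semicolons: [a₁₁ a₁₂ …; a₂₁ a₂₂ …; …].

T = [3/5 2/5 0 -1; -4/5 -11/5 0 -2; -6/5 -4/5 -1 1; 0 0 0 1]

T1 = [1 0 0 -3; 0 1 0 2; 0 0 1 1; 0 0 0 1]
T2·T1 = [1 2 0 1; 0 1 0 2; 0 0 1 1; 0 0 0 1]
T3·…·T1 = [1 2 0 1; 0 -1 0 -2; 0 0 1 1; 0 0 0 1]
T4·…·T1 = [3/5 2/5 0 -1; -4/5 -11/5 0 -2; 0 0 1 1; 0 0 0 1]
T5·…·T1 = [3/5 2/5 0 -1; -4/5 -11/5 0 -2; 6/5 4/5 1 -1; 0 0 0 1]
T6·…·T1 = [3/5 2/5 0 -1; -4/5 -11/5 0 -2; -6/5 -4/5 -1 1; 0 0 0 1]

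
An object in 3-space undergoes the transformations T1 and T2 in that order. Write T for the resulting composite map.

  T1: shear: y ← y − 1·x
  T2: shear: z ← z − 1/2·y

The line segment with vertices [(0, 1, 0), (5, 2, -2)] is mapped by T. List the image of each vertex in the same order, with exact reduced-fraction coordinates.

image vertices: (0, 1, -1/2), (5, -3, -1/2)

T1 shear: y ← y − 1·x: (0, 1, 0) → (0, 1, 0); (5, 2, -2) → (5, -3, -2)
T2 shear: z ← z − 1/2·y: (0, 1, 0) → (0, 1, -1/2); (5, -3, -2) → (5, -3, -1/2)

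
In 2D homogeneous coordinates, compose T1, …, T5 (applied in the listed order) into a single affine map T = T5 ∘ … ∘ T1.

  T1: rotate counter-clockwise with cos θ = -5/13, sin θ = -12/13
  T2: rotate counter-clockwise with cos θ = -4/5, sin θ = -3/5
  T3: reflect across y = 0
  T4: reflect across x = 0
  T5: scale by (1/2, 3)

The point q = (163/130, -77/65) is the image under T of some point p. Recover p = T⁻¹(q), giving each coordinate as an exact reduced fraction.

T1 = [-5/13 12/13 0; -12/13 -5/13 0; 0 0 1]
T2·T1 = [-16/65 -63/65 0; 63/65 -16/65 0; 0 0 1]
T3·…·T1 = [-16/65 -63/65 0; -63/65 16/65 0; 0 0 1]
T4·…·T1 = [16/65 63/65 0; -63/65 16/65 0; 0 0 1]
T5·…·T1 = [8/65 63/130 0; -189/65 48/65 0; 0 0 1]
det M = 3/2; M⁻¹ = [32/65 -21/65 0; 126/65 16/195 0; 0 0 1]
M⁻¹ · (163/130, -77/65)ᵀ = (1, 7/3)ᵀ

p = (1, 7/3)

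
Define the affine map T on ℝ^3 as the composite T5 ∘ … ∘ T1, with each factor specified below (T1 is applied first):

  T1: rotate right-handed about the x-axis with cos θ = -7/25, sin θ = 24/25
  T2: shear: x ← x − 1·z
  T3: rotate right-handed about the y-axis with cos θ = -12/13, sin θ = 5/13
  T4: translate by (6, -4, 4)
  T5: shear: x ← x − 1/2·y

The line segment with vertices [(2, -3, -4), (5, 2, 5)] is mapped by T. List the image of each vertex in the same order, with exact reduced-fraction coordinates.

T1 rotate right-handed about the x-axis with cos θ = -7/25, sin θ = 24/25: (2, -3, -4) → (2, 117/25, -44/25); (5, 2, 5) → (5, -134/25, 13/25)
T2 shear: x ← x − 1·z: (2, 117/25, -44/25) → (94/25, 117/25, -44/25); (5, -134/25, 13/25) → (112/25, -134/25, 13/25)
T3 rotate right-handed about the y-axis with cos θ = -12/13, sin θ = 5/13: (94/25, 117/25, -44/25) → (-1348/325, 117/25, 58/325); (112/25, -134/25, 13/25) → (-1279/325, -134/25, -716/325)
T4 translate by (6, -4, 4): (-1348/325, 117/25, 58/325) → (602/325, 17/25, 1358/325); (-1279/325, -134/25, -716/325) → (671/325, -234/25, 584/325)
T5 shear: x ← x − 1/2·y: (602/325, 17/25, 1358/325) → (983/650, 17/25, 1358/325); (671/325, -234/25, 584/325) → (2192/325, -234/25, 584/325)

image vertices: (983/650, 17/25, 1358/325), (2192/325, -234/25, 584/325)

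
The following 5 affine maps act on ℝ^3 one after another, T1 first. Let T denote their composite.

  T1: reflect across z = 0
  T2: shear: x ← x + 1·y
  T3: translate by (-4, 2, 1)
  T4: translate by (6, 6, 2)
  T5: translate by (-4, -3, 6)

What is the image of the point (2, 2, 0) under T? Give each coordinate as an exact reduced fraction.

T(p) = (2, 7, 9)

T1 reflect across z = 0: (2, 2, 0) → (2, 2, 0)
T2 shear: x ← x + 1·y: (2, 2, 0) → (4, 2, 0)
T3 translate by (-4, 2, 1): (4, 2, 0) → (0, 4, 1)
T4 translate by (6, 6, 2): (0, 4, 1) → (6, 10, 3)
T5 translate by (-4, -3, 6): (6, 10, 3) → (2, 7, 9)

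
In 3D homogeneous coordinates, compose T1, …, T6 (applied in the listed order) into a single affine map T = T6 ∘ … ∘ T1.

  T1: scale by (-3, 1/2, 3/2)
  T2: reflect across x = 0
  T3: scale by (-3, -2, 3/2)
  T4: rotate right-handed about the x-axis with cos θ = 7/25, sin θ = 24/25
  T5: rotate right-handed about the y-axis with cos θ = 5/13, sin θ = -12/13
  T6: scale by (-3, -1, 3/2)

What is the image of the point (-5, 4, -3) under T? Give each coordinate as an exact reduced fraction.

T(p) = (-22032/325, -134/25, 30681/520)

T1 scale by (-3, 1/2, 3/2): (-5, 4, -3) → (15, 2, -9/2)
T2 reflect across x = 0: (15, 2, -9/2) → (-15, 2, -9/2)
T3 scale by (-3, -2, 3/2): (-15, 2, -9/2) → (45, -4, -27/4)
T4 rotate right-handed about the x-axis with cos θ = 7/25, sin θ = 24/25: (45, -4, -27/4) → (45, 134/25, -573/100)
T5 rotate right-handed about the y-axis with cos θ = 5/13, sin θ = -12/13: (45, 134/25, -573/100) → (7344/325, 134/25, 10227/260)
T6 scale by (-3, -1, 3/2): (7344/325, 134/25, 10227/260) → (-22032/325, -134/25, 30681/520)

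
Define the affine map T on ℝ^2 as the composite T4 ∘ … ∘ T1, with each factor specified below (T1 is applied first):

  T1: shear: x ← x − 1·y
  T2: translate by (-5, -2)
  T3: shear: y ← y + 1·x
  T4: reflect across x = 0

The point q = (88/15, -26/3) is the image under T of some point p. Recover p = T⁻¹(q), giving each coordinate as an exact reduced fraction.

T1 = [1 -1 0; 0 1 0; 0 0 1]
T2·T1 = [1 -1 -5; 0 1 -2; 0 0 1]
T3·…·T1 = [1 -1 -5; 1 0 -7; 0 0 1]
T4·…·T1 = [-1 1 5; 1 0 -7; 0 0 1]
det M = -1; M⁻¹ = [0 1 7; 1 1 2; 0 0 1]
M⁻¹ · (88/15, -26/3)ᵀ = (-5/3, -4/5)ᵀ

p = (-5/3, -4/5)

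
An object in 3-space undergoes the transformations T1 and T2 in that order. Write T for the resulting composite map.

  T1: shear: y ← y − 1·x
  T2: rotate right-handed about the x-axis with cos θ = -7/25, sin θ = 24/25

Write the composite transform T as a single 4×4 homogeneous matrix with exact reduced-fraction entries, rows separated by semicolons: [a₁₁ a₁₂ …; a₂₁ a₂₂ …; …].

T = [1 0 0 0; 7/25 -7/25 -24/25 0; -24/25 24/25 -7/25 0; 0 0 0 1]

T1 = [1 0 0 0; -1 1 0 0; 0 0 1 0; 0 0 0 1]
T2·T1 = [1 0 0 0; 7/25 -7/25 -24/25 0; -24/25 24/25 -7/25 0; 0 0 0 1]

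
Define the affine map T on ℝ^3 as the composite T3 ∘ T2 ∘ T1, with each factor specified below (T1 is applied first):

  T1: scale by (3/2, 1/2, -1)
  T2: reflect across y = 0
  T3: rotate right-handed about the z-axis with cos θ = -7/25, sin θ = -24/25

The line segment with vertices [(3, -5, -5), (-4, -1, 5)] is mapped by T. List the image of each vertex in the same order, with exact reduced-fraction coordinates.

image vertices: (57/50, -251/50, 5), (54/25, 281/50, -5)

T1 scale by (3/2, 1/2, -1): (3, -5, -5) → (9/2, -5/2, 5); (-4, -1, 5) → (-6, -1/2, -5)
T2 reflect across y = 0: (9/2, -5/2, 5) → (9/2, 5/2, 5); (-6, -1/2, -5) → (-6, 1/2, -5)
T3 rotate right-handed about the z-axis with cos θ = -7/25, sin θ = -24/25: (9/2, 5/2, 5) → (57/50, -251/50, 5); (-6, 1/2, -5) → (54/25, 281/50, -5)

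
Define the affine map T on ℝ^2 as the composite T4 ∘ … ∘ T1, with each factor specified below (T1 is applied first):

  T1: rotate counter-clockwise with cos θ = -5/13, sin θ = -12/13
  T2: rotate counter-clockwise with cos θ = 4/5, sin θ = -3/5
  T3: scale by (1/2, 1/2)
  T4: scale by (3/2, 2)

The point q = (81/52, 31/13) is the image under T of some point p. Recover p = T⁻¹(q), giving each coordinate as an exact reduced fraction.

p = (-3, -1)

T1 = [-5/13 12/13 0; -12/13 -5/13 0; 0 0 1]
T2·T1 = [-56/65 33/65 0; -33/65 -56/65 0; 0 0 1]
T3·…·T1 = [-28/65 33/130 0; -33/130 -28/65 0; 0 0 1]
T4·…·T1 = [-42/65 99/260 0; -33/65 -56/65 0; 0 0 1]
det M = 3/4; M⁻¹ = [-224/195 -33/65 0; 44/65 -56/65 0; 0 0 1]
M⁻¹ · (81/52, 31/13)ᵀ = (-3, -1)ᵀ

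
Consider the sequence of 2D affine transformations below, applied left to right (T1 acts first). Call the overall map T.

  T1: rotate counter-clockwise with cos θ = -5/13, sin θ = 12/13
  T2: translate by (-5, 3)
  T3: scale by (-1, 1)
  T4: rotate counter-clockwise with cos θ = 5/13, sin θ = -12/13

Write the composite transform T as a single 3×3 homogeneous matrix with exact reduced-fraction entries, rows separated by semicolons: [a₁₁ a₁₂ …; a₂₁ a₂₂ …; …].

T1 = [-5/13 -12/13 0; 12/13 -5/13 0; 0 0 1]
T2·T1 = [-5/13 -12/13 -5; 12/13 -5/13 3; 0 0 1]
T3·…·T1 = [5/13 12/13 5; 12/13 -5/13 3; 0 0 1]
T4·…·T1 = [1 0 61/13; 0 -1 -45/13; 0 0 1]

T = [1 0 61/13; 0 -1 -45/13; 0 0 1]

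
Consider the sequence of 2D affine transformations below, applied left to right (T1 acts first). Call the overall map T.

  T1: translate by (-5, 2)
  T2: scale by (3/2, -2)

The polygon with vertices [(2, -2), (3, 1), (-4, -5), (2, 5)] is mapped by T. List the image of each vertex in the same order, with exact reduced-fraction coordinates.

image vertices: (-9/2, 0), (-3, -6), (-27/2, 6), (-9/2, -14)

T1 translate by (-5, 2): (2, -2) → (-3, 0); (3, 1) → (-2, 3); (-4, -5) → (-9, -3); (2, 5) → (-3, 7)
T2 scale by (3/2, -2): (-3, 0) → (-9/2, 0); (-2, 3) → (-3, -6); (-9, -3) → (-27/2, 6); (-3, 7) → (-9/2, -14)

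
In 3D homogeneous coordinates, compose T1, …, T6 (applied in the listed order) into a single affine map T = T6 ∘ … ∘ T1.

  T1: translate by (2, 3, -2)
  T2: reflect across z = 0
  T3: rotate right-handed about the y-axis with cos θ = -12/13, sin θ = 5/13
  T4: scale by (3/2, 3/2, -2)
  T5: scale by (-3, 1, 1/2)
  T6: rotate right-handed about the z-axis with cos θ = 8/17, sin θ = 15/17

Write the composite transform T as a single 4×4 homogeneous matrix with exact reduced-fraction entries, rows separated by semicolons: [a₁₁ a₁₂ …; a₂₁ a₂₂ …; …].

T = [432/221 -45/34 180/221 -747/442; 810/221 12/17 675/442 1413/221; 5/13 0 -12/13 34/13; 0 0 0 1]

T1 = [1 0 0 2; 0 1 0 3; 0 0 1 -2; 0 0 0 1]
T2·T1 = [1 0 0 2; 0 1 0 3; 0 0 -1 2; 0 0 0 1]
T3·…·T1 = [-12/13 0 -5/13 -14/13; 0 1 0 3; -5/13 0 12/13 -34/13; 0 0 0 1]
T4·…·T1 = [-18/13 0 -15/26 -21/13; 0 3/2 0 9/2; 10/13 0 -24/13 68/13; 0 0 0 1]
T5·…·T1 = [54/13 0 45/26 63/13; 0 3/2 0 9/2; 5/13 0 -12/13 34/13; 0 0 0 1]
T6·…·T1 = [432/221 -45/34 180/221 -747/442; 810/221 12/17 675/442 1413/221; 5/13 0 -12/13 34/13; 0 0 0 1]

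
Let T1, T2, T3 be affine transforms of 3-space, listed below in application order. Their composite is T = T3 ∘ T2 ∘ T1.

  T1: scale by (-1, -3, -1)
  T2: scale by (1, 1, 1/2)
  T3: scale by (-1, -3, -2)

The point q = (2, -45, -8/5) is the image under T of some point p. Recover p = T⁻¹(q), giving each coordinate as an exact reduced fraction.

p = (2, -5, -8/5)

T1 = [-1 0 0 0; 0 -3 0 0; 0 0 -1 0; 0 0 0 1]
T2·T1 = [-1 0 0 0; 0 -3 0 0; 0 0 -1/2 0; 0 0 0 1]
T3·…·T1 = [1 0 0 0; 0 9 0 0; 0 0 1 0; 0 0 0 1]
det M = 9; M⁻¹ = [1 0 0 0; 0 1/9 0 0; 0 0 1 0; 0 0 0 1]
M⁻¹ · (2, -45, -8/5)ᵀ = (2, -5, -8/5)ᵀ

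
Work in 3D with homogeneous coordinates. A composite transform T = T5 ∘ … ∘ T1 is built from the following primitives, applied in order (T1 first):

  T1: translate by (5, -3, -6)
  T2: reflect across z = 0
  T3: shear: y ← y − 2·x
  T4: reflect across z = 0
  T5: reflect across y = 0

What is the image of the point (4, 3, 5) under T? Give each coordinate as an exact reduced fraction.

T1 translate by (5, -3, -6): (4, 3, 5) → (9, 0, -1)
T2 reflect across z = 0: (9, 0, -1) → (9, 0, 1)
T3 shear: y ← y − 2·x: (9, 0, 1) → (9, -18, 1)
T4 reflect across z = 0: (9, -18, 1) → (9, -18, -1)
T5 reflect across y = 0: (9, -18, -1) → (9, 18, -1)

T(p) = (9, 18, -1)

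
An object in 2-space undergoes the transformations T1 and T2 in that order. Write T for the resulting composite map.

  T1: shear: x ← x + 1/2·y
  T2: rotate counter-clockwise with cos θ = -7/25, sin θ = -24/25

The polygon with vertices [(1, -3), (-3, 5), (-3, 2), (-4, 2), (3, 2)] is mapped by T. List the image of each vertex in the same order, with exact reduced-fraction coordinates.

image vertices: (-137/50, 33/25), (247/50, -23/25), (62/25, 34/25), (69/25, 58/25), (4/5, -22/5)

T1 shear: x ← x + 1/2·y: (1, -3) → (-1/2, -3); (-3, 5) → (-1/2, 5); (-3, 2) → (-2, 2); (-4, 2) → (-3, 2); (3, 2) → (4, 2)
T2 rotate counter-clockwise with cos θ = -7/25, sin θ = -24/25: (-1/2, -3) → (-137/50, 33/25); (-1/2, 5) → (247/50, -23/25); (-2, 2) → (62/25, 34/25); (-3, 2) → (69/25, 58/25); (4, 2) → (4/5, -22/5)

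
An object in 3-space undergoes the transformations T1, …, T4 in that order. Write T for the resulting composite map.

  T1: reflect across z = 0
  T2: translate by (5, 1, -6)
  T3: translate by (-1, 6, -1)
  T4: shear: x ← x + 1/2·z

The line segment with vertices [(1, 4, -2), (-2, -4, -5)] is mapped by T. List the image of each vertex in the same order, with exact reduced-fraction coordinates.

T1 reflect across z = 0: (1, 4, -2) → (1, 4, 2); (-2, -4, -5) → (-2, -4, 5)
T2 translate by (5, 1, -6): (1, 4, 2) → (6, 5, -4); (-2, -4, 5) → (3, -3, -1)
T3 translate by (-1, 6, -1): (6, 5, -4) → (5, 11, -5); (3, -3, -1) → (2, 3, -2)
T4 shear: x ← x + 1/2·z: (5, 11, -5) → (5/2, 11, -5); (2, 3, -2) → (1, 3, -2)

image vertices: (5/2, 11, -5), (1, 3, -2)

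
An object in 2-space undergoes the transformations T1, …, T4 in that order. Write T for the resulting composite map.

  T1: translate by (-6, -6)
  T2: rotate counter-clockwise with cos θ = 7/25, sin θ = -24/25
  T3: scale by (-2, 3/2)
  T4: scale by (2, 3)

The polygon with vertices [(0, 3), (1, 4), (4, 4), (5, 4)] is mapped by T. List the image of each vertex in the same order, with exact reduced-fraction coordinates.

T1 translate by (-6, -6): (0, 3) → (-6, -3); (1, 4) → (-5, -2); (4, 4) → (-2, -2); (5, 4) → (-1, -2)
T2 rotate counter-clockwise with cos θ = 7/25, sin θ = -24/25: (-6, -3) → (-114/25, 123/25); (-5, -2) → (-83/25, 106/25); (-2, -2) → (-62/25, 34/25); (-1, -2) → (-11/5, 2/5)
T3 scale by (-2, 3/2): (-114/25, 123/25) → (228/25, 369/50); (-83/25, 106/25) → (166/25, 159/25); (-62/25, 34/25) → (124/25, 51/25); (-11/5, 2/5) → (22/5, 3/5)
T4 scale by (2, 3): (228/25, 369/50) → (456/25, 1107/50); (166/25, 159/25) → (332/25, 477/25); (124/25, 51/25) → (248/25, 153/25); (22/5, 3/5) → (44/5, 9/5)

image vertices: (456/25, 1107/50), (332/25, 477/25), (248/25, 153/25), (44/5, 9/5)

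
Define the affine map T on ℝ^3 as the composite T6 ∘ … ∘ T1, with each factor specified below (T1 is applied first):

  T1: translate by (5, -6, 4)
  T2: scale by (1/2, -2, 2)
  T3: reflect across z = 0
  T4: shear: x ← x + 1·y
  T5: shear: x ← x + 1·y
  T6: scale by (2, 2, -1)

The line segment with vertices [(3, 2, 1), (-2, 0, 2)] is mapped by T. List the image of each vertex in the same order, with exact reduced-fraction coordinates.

T1 translate by (5, -6, 4): (3, 2, 1) → (8, -4, 5); (-2, 0, 2) → (3, -6, 6)
T2 scale by (1/2, -2, 2): (8, -4, 5) → (4, 8, 10); (3, -6, 6) → (3/2, 12, 12)
T3 reflect across z = 0: (4, 8, 10) → (4, 8, -10); (3/2, 12, 12) → (3/2, 12, -12)
T4 shear: x ← x + 1·y: (4, 8, -10) → (12, 8, -10); (3/2, 12, -12) → (27/2, 12, -12)
T5 shear: x ← x + 1·y: (12, 8, -10) → (20, 8, -10); (27/2, 12, -12) → (51/2, 12, -12)
T6 scale by (2, 2, -1): (20, 8, -10) → (40, 16, 10); (51/2, 12, -12) → (51, 24, 12)

image vertices: (40, 16, 10), (51, 24, 12)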